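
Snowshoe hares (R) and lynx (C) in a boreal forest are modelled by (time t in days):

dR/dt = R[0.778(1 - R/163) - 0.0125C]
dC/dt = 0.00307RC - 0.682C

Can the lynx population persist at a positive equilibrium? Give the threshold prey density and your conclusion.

The predator equation gives dC/dt > 0 only when R > 0.682/0.00307 = 222.
Without the predator, R → K = 163. Since 163 < 222, the predator cannot invade.

Threshold R = 222; K < 222, so no, the predator goes extinct.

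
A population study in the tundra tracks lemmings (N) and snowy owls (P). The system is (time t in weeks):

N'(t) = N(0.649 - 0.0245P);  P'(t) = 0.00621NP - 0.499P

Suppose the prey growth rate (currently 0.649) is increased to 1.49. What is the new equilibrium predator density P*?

At the interior fixed point, setting dN/dt = 0 with N > 0 fixes P* = (prey growth rate)/(NP coefficient) — independent of the other coefficients.
With the change, P* = 1.49/0.0245 = 60.8; it rises from 26.5.

P* ≈ 60.8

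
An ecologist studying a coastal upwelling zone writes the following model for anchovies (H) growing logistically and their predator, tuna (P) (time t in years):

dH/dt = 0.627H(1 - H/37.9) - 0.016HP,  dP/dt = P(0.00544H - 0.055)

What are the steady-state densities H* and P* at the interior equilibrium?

From dP/dt = 0 with P > 0: 0.00544H* = 0.055, so H* = 10.1.
Substitute into dH/dt = 0: 0.627(1 - 10.1/37.9) = 0.016P*.
The bracket is 0.733, giving P* = 0.46/0.016 = 28.7.

H* ≈ 10.1, P* ≈ 28.7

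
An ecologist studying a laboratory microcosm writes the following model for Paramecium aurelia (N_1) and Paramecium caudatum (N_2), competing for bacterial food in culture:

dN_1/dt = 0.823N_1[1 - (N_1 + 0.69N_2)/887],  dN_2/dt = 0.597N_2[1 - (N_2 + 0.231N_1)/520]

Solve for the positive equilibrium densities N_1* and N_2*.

Setting both brackets to zero gives the nullclines N_1 + 0.69N_2 = 887 and 0.231N_1 + N_2 = 520.
Substituting N_2 = 520 - 0.231N_1 into the first: N_1(1 - 0.69·0.231) = 887 - 0.69·520.
So N_1* = 528/0.841 = 628, and then N_2* = 520 - 0.231·628 = 375.

N_1* ≈ 628, N_2* ≈ 375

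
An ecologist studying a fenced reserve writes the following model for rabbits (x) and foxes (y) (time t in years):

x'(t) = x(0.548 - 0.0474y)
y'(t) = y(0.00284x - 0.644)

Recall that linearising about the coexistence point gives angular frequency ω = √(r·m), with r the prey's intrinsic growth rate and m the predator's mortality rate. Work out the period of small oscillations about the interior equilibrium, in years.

Here r = 0.548 and m = 0.644, so r·m = 0.353.
ω = √0.353 = 0.594 per year, hence T = 2π/ω ≈ 10.6 years.

T ≈ 10.6 years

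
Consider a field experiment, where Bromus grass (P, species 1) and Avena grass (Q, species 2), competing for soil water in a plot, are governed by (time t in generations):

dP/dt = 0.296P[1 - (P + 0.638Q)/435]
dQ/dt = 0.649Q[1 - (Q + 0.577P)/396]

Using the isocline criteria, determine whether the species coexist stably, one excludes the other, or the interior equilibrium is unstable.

Compare the nullcline intercepts: K1/α12 = 435/0.638 = 682 > K2 = 396; K2/α21 = 396/0.577 = 686 > K1 = 435.
Since both inequalities hold, each species can invade when rare, so the interior equilibrium is stable.

stable coexistence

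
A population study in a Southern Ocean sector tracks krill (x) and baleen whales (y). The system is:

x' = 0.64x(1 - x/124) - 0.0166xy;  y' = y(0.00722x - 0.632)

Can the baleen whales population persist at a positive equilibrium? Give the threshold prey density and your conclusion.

Threshold x = 87.5; K > 87.5, so yes, the predator persists.

The predator equation gives dy/dt > 0 only when x > 0.632/0.00722 = 87.5.
Without the predator, x → K = 124. Since 124 > 87.5, the predator can invade and persist.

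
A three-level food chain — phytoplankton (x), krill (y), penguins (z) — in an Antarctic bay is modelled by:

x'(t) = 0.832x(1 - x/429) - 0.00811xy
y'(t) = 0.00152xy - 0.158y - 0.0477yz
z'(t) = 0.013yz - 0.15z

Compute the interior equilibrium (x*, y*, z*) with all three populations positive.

From dz/dt = 0: 0.013y* = 0.15, so y* = 11.5.
From dx/dt = 0: 0.832(1 - x*/429) = 0.00811·11.5, giving x* = 429·(1 - 0.112) = 381.
From dy/dt = 0: 0.00152·381 - 0.158 = 0.0477z*, so z* = 0.421/0.0477 = 8.82.

x* ≈ 381, y* ≈ 11.5, z* ≈ 8.82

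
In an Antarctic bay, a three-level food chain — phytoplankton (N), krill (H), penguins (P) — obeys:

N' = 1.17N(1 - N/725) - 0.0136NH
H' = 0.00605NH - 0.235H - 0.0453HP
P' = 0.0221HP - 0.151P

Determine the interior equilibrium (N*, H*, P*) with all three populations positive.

N* ≈ 667, H* ≈ 6.83, P* ≈ 83.9

From dP/dt = 0: 0.0221H* = 0.151, so H* = 6.83.
From dN/dt = 0: 1.17(1 - N*/725) = 0.0136·6.83, giving N* = 725·(1 - 0.0794) = 667.
From dH/dt = 0: 0.00605·667 - 0.235 = 0.0453P*, so P* = 3.8/0.0453 = 83.9.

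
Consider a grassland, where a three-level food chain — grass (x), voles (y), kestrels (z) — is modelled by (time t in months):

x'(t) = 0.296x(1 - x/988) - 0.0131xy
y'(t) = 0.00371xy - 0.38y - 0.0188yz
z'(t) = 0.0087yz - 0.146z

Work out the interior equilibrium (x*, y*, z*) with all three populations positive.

x* ≈ 254, y* ≈ 16.8, z* ≈ 30

From dz/dt = 0: 0.0087y* = 0.146, so y* = 16.8.
From dx/dt = 0: 0.296(1 - x*/988) = 0.0131·16.8, giving x* = 988·(1 - 0.743) = 254.
From dy/dt = 0: 0.00371·254 - 0.38 = 0.0188z*, so z* = 0.563/0.0188 = 30.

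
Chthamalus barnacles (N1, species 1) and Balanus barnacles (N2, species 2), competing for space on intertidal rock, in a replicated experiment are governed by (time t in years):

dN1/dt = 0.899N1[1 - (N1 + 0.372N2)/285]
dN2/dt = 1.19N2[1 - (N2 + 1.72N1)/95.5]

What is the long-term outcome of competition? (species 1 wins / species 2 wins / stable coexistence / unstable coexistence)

Compare the nullcline intercepts: K1/α12 = 285/0.372 = 766 > K2 = 95.5; K2/α21 = 95.5/1.72 = 55.5 < K1 = 285.
Since the inequalities point opposite ways, species 1 can invade but species 2 cannot.

species 1 excludes species 2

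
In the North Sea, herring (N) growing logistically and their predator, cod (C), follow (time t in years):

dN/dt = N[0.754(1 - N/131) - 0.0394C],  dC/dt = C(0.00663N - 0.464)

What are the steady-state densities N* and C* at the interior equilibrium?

From dC/dt = 0 with C > 0: 0.00663N* = 0.464, so N* = 70.
Substitute into dN/dt = 0: 0.754(1 - 70/131) = 0.0394C*.
The bracket is 0.466, giving C* = 0.351/0.0394 = 8.91.

N* ≈ 70, C* ≈ 8.91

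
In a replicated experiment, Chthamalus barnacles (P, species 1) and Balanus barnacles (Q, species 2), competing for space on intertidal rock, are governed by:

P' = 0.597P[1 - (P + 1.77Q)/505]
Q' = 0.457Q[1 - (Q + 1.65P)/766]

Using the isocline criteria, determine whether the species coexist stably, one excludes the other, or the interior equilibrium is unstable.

Compare the nullcline intercepts: K1/α12 = 505/1.77 = 285 < K2 = 766; K2/α21 = 766/1.65 = 464 < K1 = 505.
Since both are reversed, neither can invade when rare; the interior point is a saddle.

unstable coexistence (outcome depends on initial conditions)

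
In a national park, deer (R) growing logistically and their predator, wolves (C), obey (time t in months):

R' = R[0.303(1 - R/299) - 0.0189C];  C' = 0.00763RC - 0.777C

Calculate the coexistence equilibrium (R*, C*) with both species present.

R* ≈ 102, C* ≈ 10.6

From dC/dt = 0 with C > 0: 0.00763R* = 0.777, so R* = 102.
Substitute into dR/dt = 0: 0.303(1 - 102/299) = 0.0189C*.
The bracket is 0.659, giving C* = 0.2/0.0189 = 10.6.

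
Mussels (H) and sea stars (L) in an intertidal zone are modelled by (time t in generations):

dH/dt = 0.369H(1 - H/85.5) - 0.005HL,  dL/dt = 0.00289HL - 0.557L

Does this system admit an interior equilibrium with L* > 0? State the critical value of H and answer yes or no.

The predator equation gives dL/dt > 0 only when H > 0.557/0.00289 = 193.
Without the predator, H → K = 85.5. Since 85.5 < 193, the predator cannot invade.

Threshold H = 193; K < 193, so no, the predator goes extinct.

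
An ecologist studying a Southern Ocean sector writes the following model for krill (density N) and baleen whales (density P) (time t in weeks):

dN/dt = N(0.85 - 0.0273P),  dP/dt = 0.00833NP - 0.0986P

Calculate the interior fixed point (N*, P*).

Set dP/dt = 0 with P > 0: 0.00833N - 0.0986 = 0, so N* = 0.0986/0.00833 = 11.8.
Set dN/dt = 0 with N > 0: 0.85 - 0.0273P = 0, so P* = 0.85/0.0273 = 31.1.

N* ≈ 11.8, P* ≈ 31.1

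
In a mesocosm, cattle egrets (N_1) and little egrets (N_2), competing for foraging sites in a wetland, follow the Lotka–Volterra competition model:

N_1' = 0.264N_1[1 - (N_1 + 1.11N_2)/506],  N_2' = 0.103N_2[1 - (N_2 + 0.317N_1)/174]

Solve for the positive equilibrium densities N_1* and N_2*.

N_1* ≈ 483, N_2* ≈ 21

Setting both brackets to zero gives the nullclines N_1 + 1.11N_2 = 506 and 0.317N_1 + N_2 = 174.
Substituting N_2 = 174 - 0.317N_1 into the first: N_1(1 - 1.11·0.317) = 506 - 1.11·174.
So N_1* = 313/0.648 = 483, and then N_2* = 174 - 0.317·483 = 21.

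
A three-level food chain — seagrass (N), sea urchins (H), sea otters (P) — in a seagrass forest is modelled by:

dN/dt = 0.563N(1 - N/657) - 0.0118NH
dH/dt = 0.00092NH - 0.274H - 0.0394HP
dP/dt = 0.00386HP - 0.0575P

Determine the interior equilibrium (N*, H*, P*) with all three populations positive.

From dP/dt = 0: 0.00386H* = 0.0575, so H* = 14.9.
From dN/dt = 0: 0.563(1 - N*/657) = 0.0118·14.9, giving N* = 657·(1 - 0.312) = 452.
From dH/dt = 0: 0.00092·452 - 0.274 = 0.0394P*, so P* = 0.142/0.0394 = 3.6.

N* ≈ 452, H* ≈ 14.9, P* ≈ 3.6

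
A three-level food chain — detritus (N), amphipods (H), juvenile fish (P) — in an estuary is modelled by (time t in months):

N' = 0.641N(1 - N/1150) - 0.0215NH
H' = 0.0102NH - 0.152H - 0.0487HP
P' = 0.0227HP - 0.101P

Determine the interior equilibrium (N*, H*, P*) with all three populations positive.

From dP/dt = 0: 0.0227H* = 0.101, so H* = 4.45.
From dN/dt = 0: 0.641(1 - N*/1150) = 0.0215·4.45, giving N* = 1150·(1 - 0.149) = 978.
From dH/dt = 0: 0.0102·978 - 0.152 = 0.0487P*, so P* = 9.83/0.0487 = 202.

N* ≈ 978, H* ≈ 4.45, P* ≈ 202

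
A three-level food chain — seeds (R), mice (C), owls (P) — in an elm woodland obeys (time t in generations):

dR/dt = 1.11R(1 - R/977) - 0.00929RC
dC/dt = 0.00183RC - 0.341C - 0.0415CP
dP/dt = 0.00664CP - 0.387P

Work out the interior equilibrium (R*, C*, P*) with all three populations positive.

R* ≈ 500, C* ≈ 58.3, P* ≈ 13.9

From dP/dt = 0: 0.00664C* = 0.387, so C* = 58.3.
From dR/dt = 0: 1.11(1 - R*/977) = 0.00929·58.3, giving R* = 977·(1 - 0.488) = 500.
From dC/dt = 0: 0.00183·500 - 0.341 = 0.0415P*, so P* = 0.575/0.0415 = 13.9.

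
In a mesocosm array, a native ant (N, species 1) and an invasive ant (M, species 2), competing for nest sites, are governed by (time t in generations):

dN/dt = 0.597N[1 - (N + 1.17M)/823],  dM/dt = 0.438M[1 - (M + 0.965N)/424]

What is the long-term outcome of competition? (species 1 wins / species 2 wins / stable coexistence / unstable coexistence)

species 1 excludes species 2

Compare the nullcline intercepts: K1/α12 = 823/1.17 = 703 > K2 = 424; K2/α21 = 424/0.965 = 439 < K1 = 823.
Since the inequalities point opposite ways, species 1 can invade but species 2 cannot.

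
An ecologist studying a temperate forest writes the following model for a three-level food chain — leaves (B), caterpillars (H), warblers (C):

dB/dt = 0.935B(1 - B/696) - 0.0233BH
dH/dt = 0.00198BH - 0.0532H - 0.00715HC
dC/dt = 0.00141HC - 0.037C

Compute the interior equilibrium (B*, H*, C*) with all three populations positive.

B* ≈ 241, H* ≈ 26.2, C* ≈ 59.3

From dC/dt = 0: 0.00141H* = 0.037, so H* = 26.2.
From dB/dt = 0: 0.935(1 - B*/696) = 0.0233·26.2, giving B* = 696·(1 - 0.654) = 241.
From dH/dt = 0: 0.00198·241 - 0.0532 = 0.00715C*, so C* = 0.424/0.00715 = 59.3.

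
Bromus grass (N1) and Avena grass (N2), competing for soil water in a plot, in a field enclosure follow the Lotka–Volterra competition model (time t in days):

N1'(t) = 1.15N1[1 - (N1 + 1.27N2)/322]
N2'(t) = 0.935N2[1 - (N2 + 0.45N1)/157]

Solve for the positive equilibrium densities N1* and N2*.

Setting both brackets to zero gives the nullclines N1 + 1.27N2 = 322 and 0.45N1 + N2 = 157.
Substituting N2 = 157 - 0.45N1 into the first: N1(1 - 1.27·0.45) = 322 - 1.27·157.
So N1* = 123/0.428 = 286, and then N2* = 157 - 0.45·286 = 28.2.

N1* ≈ 286, N2* ≈ 28.2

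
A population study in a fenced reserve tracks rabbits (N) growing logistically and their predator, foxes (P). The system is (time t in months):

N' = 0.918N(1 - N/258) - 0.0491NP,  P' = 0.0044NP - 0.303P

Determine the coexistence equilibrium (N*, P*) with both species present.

From dP/dt = 0 with P > 0: 0.0044N* = 0.303, so N* = 68.9.
Substitute into dN/dt = 0: 0.918(1 - 68.9/258) = 0.0491P*.
The bracket is 0.733, giving P* = 0.673/0.0491 = 13.7.

N* ≈ 68.9, P* ≈ 13.7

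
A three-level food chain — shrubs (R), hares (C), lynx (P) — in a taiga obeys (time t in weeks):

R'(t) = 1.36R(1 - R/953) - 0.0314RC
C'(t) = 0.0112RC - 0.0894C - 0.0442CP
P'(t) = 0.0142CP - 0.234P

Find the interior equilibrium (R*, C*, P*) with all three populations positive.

R* ≈ 590, C* ≈ 16.5, P* ≈ 148

From dP/dt = 0: 0.0142C* = 0.234, so C* = 16.5.
From dR/dt = 0: 1.36(1 - R*/953) = 0.0314·16.5, giving R* = 953·(1 - 0.38) = 590.
From dC/dt = 0: 0.0112·590 - 0.0894 = 0.0442P*, so P* = 6.52/0.0442 = 148.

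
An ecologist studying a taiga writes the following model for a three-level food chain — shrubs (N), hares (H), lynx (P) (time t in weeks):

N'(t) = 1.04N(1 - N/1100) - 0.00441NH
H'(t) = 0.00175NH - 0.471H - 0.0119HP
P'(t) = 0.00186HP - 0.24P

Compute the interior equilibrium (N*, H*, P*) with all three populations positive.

From dP/dt = 0: 0.00186H* = 0.24, so H* = 129.
From dN/dt = 0: 1.04(1 - N*/1100) = 0.00441·129, giving N* = 1100·(1 - 0.547) = 498.
From dH/dt = 0: 0.00175·498 - 0.471 = 0.0119P*, so P* = 0.401/0.0119 = 33.7.

N* ≈ 498, H* ≈ 129, P* ≈ 33.7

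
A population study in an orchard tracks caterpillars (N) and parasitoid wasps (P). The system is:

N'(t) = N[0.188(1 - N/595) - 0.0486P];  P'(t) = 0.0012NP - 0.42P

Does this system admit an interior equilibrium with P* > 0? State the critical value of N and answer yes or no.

Threshold N = 350; K > 350, so yes, the predator persists.

The predator equation gives dP/dt > 0 only when N > 0.42/0.0012 = 350.
Without the predator, N → K = 595. Since 595 > 350, the predator can invade and persist.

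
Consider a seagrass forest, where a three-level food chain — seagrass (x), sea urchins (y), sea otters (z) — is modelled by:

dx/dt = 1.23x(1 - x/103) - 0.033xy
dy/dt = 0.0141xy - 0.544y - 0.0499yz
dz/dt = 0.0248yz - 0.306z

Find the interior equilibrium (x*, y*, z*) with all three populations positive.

From dz/dt = 0: 0.0248y* = 0.306, so y* = 12.3.
From dx/dt = 0: 1.23(1 - x*/103) = 0.033·12.3, giving x* = 103·(1 - 0.331) = 68.9.
From dy/dt = 0: 0.0141·68.9 - 0.544 = 0.0499z*, so z* = 0.428/0.0499 = 8.57.

x* ≈ 68.9, y* ≈ 12.3, z* ≈ 8.57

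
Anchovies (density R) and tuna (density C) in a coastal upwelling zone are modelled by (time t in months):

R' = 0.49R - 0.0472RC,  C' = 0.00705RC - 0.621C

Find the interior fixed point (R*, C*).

Set dC/dt = 0 with C > 0: 0.00705R - 0.621 = 0, so R* = 0.621/0.00705 = 88.1.
Set dR/dt = 0 with R > 0: 0.49 - 0.0472C = 0, so C* = 0.49/0.0472 = 10.4.

R* ≈ 88.1, C* ≈ 10.4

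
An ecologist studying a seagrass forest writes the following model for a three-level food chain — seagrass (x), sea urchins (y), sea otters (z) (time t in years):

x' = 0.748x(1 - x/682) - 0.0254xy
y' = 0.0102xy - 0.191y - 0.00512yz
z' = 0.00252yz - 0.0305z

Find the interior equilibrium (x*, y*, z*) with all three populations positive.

x* ≈ 402, y* ≈ 12.1, z* ≈ 763

From dz/dt = 0: 0.00252y* = 0.0305, so y* = 12.1.
From dx/dt = 0: 0.748(1 - x*/682) = 0.0254·12.1, giving x* = 682·(1 - 0.411) = 402.
From dy/dt = 0: 0.0102·402 - 0.191 = 0.00512z*, so z* = 3.91/0.00512 = 763.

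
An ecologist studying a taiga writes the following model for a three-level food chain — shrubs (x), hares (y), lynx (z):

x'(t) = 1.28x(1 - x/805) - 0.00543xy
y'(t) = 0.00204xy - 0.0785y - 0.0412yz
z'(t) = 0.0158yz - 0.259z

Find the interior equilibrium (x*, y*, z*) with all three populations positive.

From dz/dt = 0: 0.0158y* = 0.259, so y* = 16.4.
From dx/dt = 0: 1.28(1 - x*/805) = 0.00543·16.4, giving x* = 805·(1 - 0.0695) = 749.
From dy/dt = 0: 0.00204·749 - 0.0785 = 0.0412z*, so z* = 1.45/0.0412 = 35.2.

x* ≈ 749, y* ≈ 16.4, z* ≈ 35.2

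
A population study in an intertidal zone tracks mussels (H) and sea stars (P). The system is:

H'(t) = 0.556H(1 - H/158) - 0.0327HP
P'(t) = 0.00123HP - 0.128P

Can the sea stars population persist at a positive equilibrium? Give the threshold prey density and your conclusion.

The predator equation gives dP/dt > 0 only when H > 0.128/0.00123 = 104.
Without the predator, H → K = 158. Since 158 > 104, the predator can invade and persist.

Threshold H = 104; K > 104, so yes, the predator persists.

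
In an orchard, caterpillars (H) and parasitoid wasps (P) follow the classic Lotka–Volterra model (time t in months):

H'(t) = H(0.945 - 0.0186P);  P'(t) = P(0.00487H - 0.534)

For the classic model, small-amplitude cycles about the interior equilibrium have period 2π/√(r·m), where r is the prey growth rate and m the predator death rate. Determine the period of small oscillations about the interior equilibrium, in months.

Here r = 0.945 and m = 0.534, so r·m = 0.505.
ω = √0.505 = 0.71 per month, hence T = 2π/ω ≈ 8.84 months.

T ≈ 8.84 months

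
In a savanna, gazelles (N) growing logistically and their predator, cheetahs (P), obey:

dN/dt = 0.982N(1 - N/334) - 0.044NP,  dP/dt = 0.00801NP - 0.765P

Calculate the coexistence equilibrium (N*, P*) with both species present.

N* ≈ 95.5, P* ≈ 15.9

From dP/dt = 0 with P > 0: 0.00801N* = 0.765, so N* = 95.5.
Substitute into dN/dt = 0: 0.982(1 - 95.5/334) = 0.044P*.
The bracket is 0.714, giving P* = 0.701/0.044 = 15.9.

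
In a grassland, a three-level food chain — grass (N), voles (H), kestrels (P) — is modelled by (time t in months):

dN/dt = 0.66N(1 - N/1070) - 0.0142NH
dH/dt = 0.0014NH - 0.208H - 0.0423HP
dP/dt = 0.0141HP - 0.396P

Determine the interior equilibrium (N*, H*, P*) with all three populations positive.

From dP/dt = 0: 0.0141H* = 0.396, so H* = 28.1.
From dN/dt = 0: 0.66(1 - N*/1070) = 0.0142·28.1, giving N* = 1070·(1 - 0.604) = 423.
From dH/dt = 0: 0.0014·423 - 0.208 = 0.0423P*, so P* = 0.385/0.0423 = 9.1.

N* ≈ 423, H* ≈ 28.1, P* ≈ 9.1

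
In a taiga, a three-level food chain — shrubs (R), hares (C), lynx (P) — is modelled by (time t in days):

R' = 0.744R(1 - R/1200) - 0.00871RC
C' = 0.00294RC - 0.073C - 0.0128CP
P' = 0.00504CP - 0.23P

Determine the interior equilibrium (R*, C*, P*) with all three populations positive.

R* ≈ 559, C* ≈ 45.6, P* ≈ 123

From dP/dt = 0: 0.00504C* = 0.23, so C* = 45.6.
From dR/dt = 0: 0.744(1 - R*/1200) = 0.00871·45.6, giving R* = 1200·(1 - 0.534) = 559.
From dC/dt = 0: 0.00294·559 - 0.073 = 0.0128P*, so P* = 1.57/0.0128 = 123.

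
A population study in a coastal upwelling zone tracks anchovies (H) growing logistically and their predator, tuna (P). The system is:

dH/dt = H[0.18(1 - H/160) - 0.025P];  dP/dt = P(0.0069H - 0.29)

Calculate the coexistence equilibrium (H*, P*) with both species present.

H* ≈ 42, P* ≈ 5.31

From dP/dt = 0 with P > 0: 0.0069H* = 0.29, so H* = 42.
Substitute into dH/dt = 0: 0.18(1 - 42/160) = 0.025P*.
The bracket is 0.737, giving P* = 0.133/0.025 = 5.31.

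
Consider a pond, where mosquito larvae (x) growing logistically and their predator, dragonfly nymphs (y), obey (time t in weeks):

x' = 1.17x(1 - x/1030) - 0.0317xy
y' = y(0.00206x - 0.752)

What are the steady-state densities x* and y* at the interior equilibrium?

From dy/dt = 0 with y > 0: 0.00206x* = 0.752, so x* = 365.
Substitute into dx/dt = 0: 1.17(1 - 365/1030) = 0.0317y*.
The bracket is 0.646, giving y* = 0.755/0.0317 = 23.8.

x* ≈ 365, y* ≈ 23.8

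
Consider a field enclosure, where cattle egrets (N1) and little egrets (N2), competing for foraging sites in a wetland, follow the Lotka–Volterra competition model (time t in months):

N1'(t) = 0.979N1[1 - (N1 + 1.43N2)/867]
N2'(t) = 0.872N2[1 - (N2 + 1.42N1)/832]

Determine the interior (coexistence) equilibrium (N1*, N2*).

Setting both brackets to zero gives the nullclines N1 + 1.43N2 = 867 and 1.42N1 + N2 = 832.
Substituting N2 = 832 - 1.42N1 into the first: N1(1 - 1.43·1.42) = 867 - 1.43·832.
So N1* = -323/-1.03 = 313, and then N2* = 832 - 1.42·313 = 387.

N1* ≈ 313, N2* ≈ 387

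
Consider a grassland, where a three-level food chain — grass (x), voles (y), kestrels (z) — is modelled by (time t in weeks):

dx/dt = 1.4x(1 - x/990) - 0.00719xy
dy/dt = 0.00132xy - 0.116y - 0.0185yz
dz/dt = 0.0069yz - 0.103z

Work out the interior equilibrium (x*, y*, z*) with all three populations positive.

From dz/dt = 0: 0.0069y* = 0.103, so y* = 14.9.
From dx/dt = 0: 1.4(1 - x*/990) = 0.00719·14.9, giving x* = 990·(1 - 0.0767) = 914.
From dy/dt = 0: 0.00132·914 - 0.116 = 0.0185z*, so z* = 1.09/0.0185 = 59.

x* ≈ 914, y* ≈ 14.9, z* ≈ 59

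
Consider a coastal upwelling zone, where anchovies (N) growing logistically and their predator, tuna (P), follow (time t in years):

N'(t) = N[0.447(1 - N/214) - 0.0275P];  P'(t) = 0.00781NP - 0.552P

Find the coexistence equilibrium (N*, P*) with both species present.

N* ≈ 70.7, P* ≈ 10.9

From dP/dt = 0 with P > 0: 0.00781N* = 0.552, so N* = 70.7.
Substitute into dN/dt = 0: 0.447(1 - 70.7/214) = 0.0275P*.
The bracket is 0.67, giving P* = 0.299/0.0275 = 10.9.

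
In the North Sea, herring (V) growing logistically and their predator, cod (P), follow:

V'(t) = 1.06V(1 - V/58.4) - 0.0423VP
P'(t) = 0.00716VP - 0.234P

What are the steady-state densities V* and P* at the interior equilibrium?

From dP/dt = 0 with P > 0: 0.00716V* = 0.234, so V* = 32.7.
Substitute into dV/dt = 0: 1.06(1 - 32.7/58.4) = 0.0423P*.
The bracket is 0.44, giving P* = 0.467/0.0423 = 11.

V* ≈ 32.7, P* ≈ 11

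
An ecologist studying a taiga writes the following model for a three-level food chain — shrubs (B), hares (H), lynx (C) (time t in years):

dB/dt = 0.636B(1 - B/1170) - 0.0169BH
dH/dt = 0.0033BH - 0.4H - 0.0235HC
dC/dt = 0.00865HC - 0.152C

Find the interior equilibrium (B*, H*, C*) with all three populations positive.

From dC/dt = 0: 0.00865H* = 0.152, so H* = 17.6.
From dB/dt = 0: 0.636(1 - B*/1170) = 0.0169·17.6, giving B* = 1170·(1 - 0.467) = 624.
From dH/dt = 0: 0.0033·624 - 0.4 = 0.0235C*, so C* = 1.66/0.0235 = 70.6.

B* ≈ 624, H* ≈ 17.6, C* ≈ 70.6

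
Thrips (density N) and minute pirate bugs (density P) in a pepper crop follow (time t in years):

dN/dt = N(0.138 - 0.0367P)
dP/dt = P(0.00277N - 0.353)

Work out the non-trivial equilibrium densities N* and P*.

Set dP/dt = 0 with P > 0: 0.00277N - 0.353 = 0, so N* = 0.353/0.00277 = 127.
Set dN/dt = 0 with N > 0: 0.138 - 0.0367P = 0, so P* = 0.138/0.0367 = 3.76.

N* ≈ 127, P* ≈ 3.76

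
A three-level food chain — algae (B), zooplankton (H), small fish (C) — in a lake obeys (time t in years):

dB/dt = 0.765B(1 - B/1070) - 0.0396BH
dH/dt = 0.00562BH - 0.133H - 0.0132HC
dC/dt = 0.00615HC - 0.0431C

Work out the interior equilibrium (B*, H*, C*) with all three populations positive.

B* ≈ 682, H* ≈ 7.01, C* ≈ 280

From dC/dt = 0: 0.00615H* = 0.0431, so H* = 7.01.
From dB/dt = 0: 0.765(1 - B*/1070) = 0.0396·7.01, giving B* = 1070·(1 - 0.363) = 682.
From dH/dt = 0: 0.00562·682 - 0.133 = 0.0132C*, so C* = 3.7/0.0132 = 280.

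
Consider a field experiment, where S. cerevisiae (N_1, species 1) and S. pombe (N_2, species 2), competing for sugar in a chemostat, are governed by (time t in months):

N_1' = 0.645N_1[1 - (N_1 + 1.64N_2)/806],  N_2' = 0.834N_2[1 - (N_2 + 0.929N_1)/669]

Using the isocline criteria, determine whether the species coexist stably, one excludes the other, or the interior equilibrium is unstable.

Compare the nullcline intercepts: K1/α12 = 806/1.64 = 491 < K2 = 669; K2/α21 = 669/0.929 = 720 < K1 = 806.
Since both are reversed, neither can invade when rare; the interior point is a saddle.

unstable coexistence (outcome depends on initial conditions)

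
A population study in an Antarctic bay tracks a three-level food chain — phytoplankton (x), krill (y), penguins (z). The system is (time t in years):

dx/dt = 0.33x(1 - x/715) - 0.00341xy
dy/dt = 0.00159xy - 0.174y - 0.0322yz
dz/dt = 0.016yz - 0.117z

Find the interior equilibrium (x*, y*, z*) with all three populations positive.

x* ≈ 661, y* ≈ 7.31, z* ≈ 27.2

From dz/dt = 0: 0.016y* = 0.117, so y* = 7.31.
From dx/dt = 0: 0.33(1 - x*/715) = 0.00341·7.31, giving x* = 715·(1 - 0.0756) = 661.
From dy/dt = 0: 0.00159·661 - 0.174 = 0.0322z*, so z* = 0.877/0.0322 = 27.2.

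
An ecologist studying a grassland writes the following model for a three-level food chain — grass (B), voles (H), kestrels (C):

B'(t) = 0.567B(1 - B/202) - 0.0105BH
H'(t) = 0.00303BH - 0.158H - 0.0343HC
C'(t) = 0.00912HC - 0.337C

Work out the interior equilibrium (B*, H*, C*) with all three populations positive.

From dC/dt = 0: 0.00912H* = 0.337, so H* = 37.
From dB/dt = 0: 0.567(1 - B*/202) = 0.0105·37, giving B* = 202·(1 - 0.684) = 63.8.
From dH/dt = 0: 0.00303·63.8 - 0.158 = 0.0343C*, so C* = 0.0352/0.0343 = 1.03.

B* ≈ 63.8, H* ≈ 37, C* ≈ 1.03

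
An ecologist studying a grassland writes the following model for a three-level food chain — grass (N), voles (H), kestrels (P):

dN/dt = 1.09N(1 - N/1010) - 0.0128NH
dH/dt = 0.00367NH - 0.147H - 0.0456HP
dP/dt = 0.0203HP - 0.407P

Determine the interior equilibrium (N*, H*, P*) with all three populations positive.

From dP/dt = 0: 0.0203H* = 0.407, so H* = 20.
From dN/dt = 0: 1.09(1 - N*/1010) = 0.0128·20, giving N* = 1010·(1 - 0.235) = 772.
From dH/dt = 0: 0.00367·772 - 0.147 = 0.0456P*, so P* = 2.69/0.0456 = 58.9.

N* ≈ 772, H* ≈ 20, P* ≈ 58.9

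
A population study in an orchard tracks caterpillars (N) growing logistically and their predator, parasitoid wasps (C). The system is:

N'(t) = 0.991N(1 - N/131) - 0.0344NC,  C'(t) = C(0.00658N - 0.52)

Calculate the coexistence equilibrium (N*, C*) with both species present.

From dC/dt = 0 with C > 0: 0.00658N* = 0.52, so N* = 79.
Substitute into dN/dt = 0: 0.991(1 - 79/131) = 0.0344C*.
The bracket is 0.397, giving C* = 0.393/0.0344 = 11.4.

N* ≈ 79, C* ≈ 11.4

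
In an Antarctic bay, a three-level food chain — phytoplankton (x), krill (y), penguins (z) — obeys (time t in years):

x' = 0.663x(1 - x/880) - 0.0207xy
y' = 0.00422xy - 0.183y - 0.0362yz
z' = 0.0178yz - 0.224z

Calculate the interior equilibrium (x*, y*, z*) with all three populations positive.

x* ≈ 534, y* ≈ 12.6, z* ≈ 57.2

From dz/dt = 0: 0.0178y* = 0.224, so y* = 12.6.
From dx/dt = 0: 0.663(1 - x*/880) = 0.0207·12.6, giving x* = 880·(1 - 0.393) = 534.
From dy/dt = 0: 0.00422·534 - 0.183 = 0.0362z*, so z* = 2.07/0.0362 = 57.2.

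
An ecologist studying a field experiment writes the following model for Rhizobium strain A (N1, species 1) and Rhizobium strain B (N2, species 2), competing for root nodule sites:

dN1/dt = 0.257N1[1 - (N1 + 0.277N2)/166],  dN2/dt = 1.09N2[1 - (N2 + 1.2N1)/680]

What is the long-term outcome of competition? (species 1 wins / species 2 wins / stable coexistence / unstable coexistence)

Compare the nullcline intercepts: K1/α12 = 166/0.277 = 599 < K2 = 680; K2/α21 = 680/1.2 = 567 > K1 = 166.
Since the inequalities point opposite ways, species 2 can invade but species 1 cannot.

species 2 excludes species 1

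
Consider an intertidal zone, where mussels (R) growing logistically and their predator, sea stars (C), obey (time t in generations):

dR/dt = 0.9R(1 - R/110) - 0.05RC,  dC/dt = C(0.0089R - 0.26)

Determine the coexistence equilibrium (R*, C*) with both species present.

R* ≈ 29.2, C* ≈ 13.2

From dC/dt = 0 with C > 0: 0.0089R* = 0.26, so R* = 29.2.
Substitute into dR/dt = 0: 0.9(1 - 29.2/110) = 0.05C*.
The bracket is 0.734, giving C* = 0.661/0.05 = 13.2.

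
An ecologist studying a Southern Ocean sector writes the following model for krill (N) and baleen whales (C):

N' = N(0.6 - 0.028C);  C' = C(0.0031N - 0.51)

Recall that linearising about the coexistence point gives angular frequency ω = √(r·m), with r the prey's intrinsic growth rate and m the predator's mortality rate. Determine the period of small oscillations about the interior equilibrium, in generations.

T ≈ 11.4 generations

Here r = 0.6 and m = 0.51, so r·m = 0.306.
ω = √0.306 = 0.553 per generation, hence T = 2π/ω ≈ 11.4 generations.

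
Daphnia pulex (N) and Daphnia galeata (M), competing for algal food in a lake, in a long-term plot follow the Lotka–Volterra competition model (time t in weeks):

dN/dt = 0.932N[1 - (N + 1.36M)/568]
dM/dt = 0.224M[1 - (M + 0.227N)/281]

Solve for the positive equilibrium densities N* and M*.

Setting both brackets to zero gives the nullclines N + 1.36M = 568 and 0.227N + M = 281.
Substituting M = 281 - 0.227N into the first: N(1 - 1.36·0.227) = 568 - 1.36·281.
So N* = 186/0.691 = 269, and then M* = 281 - 0.227·269 = 220.

N* ≈ 269, M* ≈ 220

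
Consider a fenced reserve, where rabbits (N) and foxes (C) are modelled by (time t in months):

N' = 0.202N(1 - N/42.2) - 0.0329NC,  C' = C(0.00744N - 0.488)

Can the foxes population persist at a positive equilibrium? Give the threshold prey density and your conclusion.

Threshold N = 65.6; K < 65.6, so no, the predator goes extinct.

The predator equation gives dC/dt > 0 only when N > 0.488/0.00744 = 65.6.
Without the predator, N → K = 42.2. Since 42.2 < 65.6, the predator cannot invade.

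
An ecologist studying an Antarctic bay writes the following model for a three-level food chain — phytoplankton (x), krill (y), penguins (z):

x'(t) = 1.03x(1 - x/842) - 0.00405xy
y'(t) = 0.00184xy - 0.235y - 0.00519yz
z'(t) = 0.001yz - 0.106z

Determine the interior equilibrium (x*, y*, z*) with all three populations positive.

From dz/dt = 0: 0.001y* = 0.106, so y* = 106.
From dx/dt = 0: 1.03(1 - x*/842) = 0.00405·106, giving x* = 842·(1 - 0.417) = 491.
From dy/dt = 0: 0.00184·491 - 0.235 = 0.00519z*, so z* = 0.669/0.00519 = 129.

x* ≈ 491, y* ≈ 106, z* ≈ 129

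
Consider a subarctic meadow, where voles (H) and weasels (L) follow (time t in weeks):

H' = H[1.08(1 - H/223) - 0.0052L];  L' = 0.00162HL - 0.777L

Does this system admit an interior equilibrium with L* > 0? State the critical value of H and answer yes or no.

Threshold H = 480; K < 480, so no, the predator goes extinct.

The predator equation gives dL/dt > 0 only when H > 0.777/0.00162 = 480.
Without the predator, H → K = 223. Since 223 < 480, the predator cannot invade.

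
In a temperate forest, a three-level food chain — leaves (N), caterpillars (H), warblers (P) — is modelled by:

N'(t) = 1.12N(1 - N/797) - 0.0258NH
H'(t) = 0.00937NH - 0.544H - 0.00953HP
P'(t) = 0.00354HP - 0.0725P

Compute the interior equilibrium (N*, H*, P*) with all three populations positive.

N* ≈ 421, H* ≈ 20.5, P* ≈ 357

From dP/dt = 0: 0.00354H* = 0.0725, so H* = 20.5.
From dN/dt = 0: 1.12(1 - N*/797) = 0.0258·20.5, giving N* = 797·(1 - 0.472) = 421.
From dH/dt = 0: 0.00937·421 - 0.544 = 0.00953P*, so P* = 3.4/0.00953 = 357.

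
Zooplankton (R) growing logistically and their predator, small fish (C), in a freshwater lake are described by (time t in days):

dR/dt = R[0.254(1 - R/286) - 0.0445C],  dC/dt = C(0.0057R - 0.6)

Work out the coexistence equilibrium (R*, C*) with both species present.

From dC/dt = 0 with C > 0: 0.0057R* = 0.6, so R* = 105.
Substitute into dR/dt = 0: 0.254(1 - 105/286) = 0.0445C*.
The bracket is 0.632, giving C* = 0.161/0.0445 = 3.61.

R* ≈ 105, C* ≈ 3.61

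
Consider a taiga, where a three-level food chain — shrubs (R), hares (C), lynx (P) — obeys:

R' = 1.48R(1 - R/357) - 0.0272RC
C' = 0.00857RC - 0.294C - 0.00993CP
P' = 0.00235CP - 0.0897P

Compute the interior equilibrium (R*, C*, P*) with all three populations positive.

From dP/dt = 0: 0.00235C* = 0.0897, so C* = 38.2.
From dR/dt = 0: 1.48(1 - R*/357) = 0.0272·38.2, giving R* = 357·(1 - 0.702) = 107.
From dC/dt = 0: 0.00857·107 - 0.294 = 0.00993P*, so P* = 0.619/0.00993 = 62.4.

R* ≈ 107, C* ≈ 38.2, P* ≈ 62.4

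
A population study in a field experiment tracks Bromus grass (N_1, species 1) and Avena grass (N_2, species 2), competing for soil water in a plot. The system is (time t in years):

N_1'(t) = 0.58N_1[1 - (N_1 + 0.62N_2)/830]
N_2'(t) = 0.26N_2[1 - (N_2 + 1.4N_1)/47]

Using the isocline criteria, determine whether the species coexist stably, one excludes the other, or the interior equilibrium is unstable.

species 1 excludes species 2

Compare the nullcline intercepts: K1/α12 = 830/0.62 = 1340 > K2 = 47; K2/α21 = 47/1.4 = 33.6 < K1 = 830.
Since the inequalities point opposite ways, species 1 can invade but species 2 cannot.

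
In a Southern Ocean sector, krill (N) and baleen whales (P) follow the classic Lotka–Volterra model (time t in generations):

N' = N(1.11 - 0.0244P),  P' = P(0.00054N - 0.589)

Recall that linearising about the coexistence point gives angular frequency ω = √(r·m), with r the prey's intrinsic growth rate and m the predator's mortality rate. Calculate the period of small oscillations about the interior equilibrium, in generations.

Here r = 1.11 and m = 0.589, so r·m = 0.654.
ω = √0.654 = 0.809 per generation, hence T = 2π/ω ≈ 7.77 generations.

T ≈ 7.77 generations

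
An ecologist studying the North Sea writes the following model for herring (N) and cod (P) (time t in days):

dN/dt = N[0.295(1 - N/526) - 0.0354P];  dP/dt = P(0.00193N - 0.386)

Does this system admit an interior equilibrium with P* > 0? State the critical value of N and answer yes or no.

Threshold N = 200; K > 200, so yes, the predator persists.

The predator equation gives dP/dt > 0 only when N > 0.386/0.00193 = 200.
Without the predator, N → K = 526. Since 526 > 200, the predator can invade and persist.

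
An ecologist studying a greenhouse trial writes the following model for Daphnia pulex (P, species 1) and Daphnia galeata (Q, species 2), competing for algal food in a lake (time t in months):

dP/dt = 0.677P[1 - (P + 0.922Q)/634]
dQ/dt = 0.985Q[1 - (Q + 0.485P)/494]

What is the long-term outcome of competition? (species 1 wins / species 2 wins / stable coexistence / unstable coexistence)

stable coexistence

Compare the nullcline intercepts: K1/α12 = 634/0.922 = 688 > K2 = 494; K2/α21 = 494/0.485 = 1020 > K1 = 634.
Since both inequalities hold, each species can invade when rare, so the interior equilibrium is stable.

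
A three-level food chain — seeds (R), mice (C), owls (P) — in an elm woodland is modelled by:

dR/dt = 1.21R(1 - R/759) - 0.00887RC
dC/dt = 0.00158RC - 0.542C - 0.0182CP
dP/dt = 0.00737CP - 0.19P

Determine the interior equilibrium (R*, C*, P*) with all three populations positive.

R* ≈ 616, C* ≈ 25.8, P* ≈ 23.7

From dP/dt = 0: 0.00737C* = 0.19, so C* = 25.8.
From dR/dt = 0: 1.21(1 - R*/759) = 0.00887·25.8, giving R* = 759·(1 - 0.189) = 616.
From dC/dt = 0: 0.00158·616 - 0.542 = 0.0182P*, so P* = 0.431/0.0182 = 23.7.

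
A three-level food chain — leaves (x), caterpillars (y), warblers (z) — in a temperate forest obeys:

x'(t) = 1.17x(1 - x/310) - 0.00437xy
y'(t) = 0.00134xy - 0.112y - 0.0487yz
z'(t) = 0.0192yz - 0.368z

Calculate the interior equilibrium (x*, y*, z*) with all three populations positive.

x* ≈ 288, y* ≈ 19.2, z* ≈ 5.62

From dz/dt = 0: 0.0192y* = 0.368, so y* = 19.2.
From dx/dt = 0: 1.17(1 - x*/310) = 0.00437·19.2, giving x* = 310·(1 - 0.0716) = 288.
From dy/dt = 0: 0.00134·288 - 0.112 = 0.0487z*, so z* = 0.274/0.0487 = 5.62.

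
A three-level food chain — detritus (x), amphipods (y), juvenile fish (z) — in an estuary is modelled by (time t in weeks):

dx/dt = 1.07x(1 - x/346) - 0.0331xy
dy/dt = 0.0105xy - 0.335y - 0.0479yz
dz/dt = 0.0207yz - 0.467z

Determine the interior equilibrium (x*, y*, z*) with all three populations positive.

From dz/dt = 0: 0.0207y* = 0.467, so y* = 22.6.
From dx/dt = 0: 1.07(1 - x*/346) = 0.0331·22.6, giving x* = 346·(1 - 0.698) = 105.
From dy/dt = 0: 0.0105·105 - 0.335 = 0.0479z*, so z* = 0.763/0.0479 = 15.9.

x* ≈ 105, y* ≈ 22.6, z* ≈ 15.9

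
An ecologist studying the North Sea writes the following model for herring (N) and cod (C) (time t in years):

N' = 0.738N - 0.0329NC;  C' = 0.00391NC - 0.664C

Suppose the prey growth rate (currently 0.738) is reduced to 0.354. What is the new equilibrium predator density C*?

C* ≈ 10.8

At the interior fixed point, setting dN/dt = 0 with N > 0 fixes C* = (prey growth rate)/(NC coefficient) — independent of the other coefficients.
With the change, C* = 0.354/0.0329 = 10.8; it falls from 22.4.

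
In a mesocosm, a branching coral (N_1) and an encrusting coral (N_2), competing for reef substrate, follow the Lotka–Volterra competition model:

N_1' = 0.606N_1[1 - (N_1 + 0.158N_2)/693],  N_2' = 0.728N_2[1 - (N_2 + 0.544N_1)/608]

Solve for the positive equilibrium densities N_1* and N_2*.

N_1* ≈ 653, N_2* ≈ 253

Setting both brackets to zero gives the nullclines N_1 + 0.158N_2 = 693 and 0.544N_1 + N_2 = 608.
Substituting N_2 = 608 - 0.544N_1 into the first: N_1(1 - 0.158·0.544) = 693 - 0.158·608.
So N_1* = 597/0.914 = 653, and then N_2* = 608 - 0.544·653 = 253.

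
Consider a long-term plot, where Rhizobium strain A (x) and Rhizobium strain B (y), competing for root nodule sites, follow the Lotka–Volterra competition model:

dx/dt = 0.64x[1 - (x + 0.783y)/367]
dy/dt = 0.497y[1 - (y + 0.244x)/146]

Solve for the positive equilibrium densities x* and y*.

Setting both brackets to zero gives the nullclines x + 0.783y = 367 and 0.244x + y = 146.
Substituting y = 146 - 0.244x into the first: x(1 - 0.783·0.244) = 367 - 0.783·146.
So x* = 253/0.809 = 312, and then y* = 146 - 0.244·312 = 69.8.

x* ≈ 312, y* ≈ 69.8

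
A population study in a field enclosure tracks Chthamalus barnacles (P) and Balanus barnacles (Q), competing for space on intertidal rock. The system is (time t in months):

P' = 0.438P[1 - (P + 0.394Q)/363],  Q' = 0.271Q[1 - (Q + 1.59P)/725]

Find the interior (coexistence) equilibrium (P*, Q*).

Setting both brackets to zero gives the nullclines P + 0.394Q = 363 and 1.59P + Q = 725.
Substituting Q = 725 - 1.59P into the first: P(1 - 0.394·1.59) = 363 - 0.394·725.
So P* = 77.3/0.374 = 207, and then Q* = 725 - 1.59·207 = 396.

P* ≈ 207, Q* ≈ 396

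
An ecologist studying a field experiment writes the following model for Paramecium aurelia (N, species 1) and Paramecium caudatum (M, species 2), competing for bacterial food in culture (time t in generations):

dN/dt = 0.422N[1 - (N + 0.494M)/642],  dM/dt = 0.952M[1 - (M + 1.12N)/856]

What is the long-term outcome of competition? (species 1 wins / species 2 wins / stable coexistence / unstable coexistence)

stable coexistence

Compare the nullcline intercepts: K1/α12 = 642/0.494 = 1300 > K2 = 856; K2/α21 = 856/1.12 = 764 > K1 = 642.
Since both inequalities hold, each species can invade when rare, so the interior equilibrium is stable.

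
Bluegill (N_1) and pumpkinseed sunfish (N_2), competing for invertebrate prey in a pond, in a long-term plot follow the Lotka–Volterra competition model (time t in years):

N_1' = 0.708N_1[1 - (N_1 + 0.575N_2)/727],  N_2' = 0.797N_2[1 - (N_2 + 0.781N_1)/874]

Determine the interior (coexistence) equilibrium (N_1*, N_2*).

Setting both brackets to zero gives the nullclines N_1 + 0.575N_2 = 727 and 0.781N_1 + N_2 = 874.
Substituting N_2 = 874 - 0.781N_1 into the first: N_1(1 - 0.575·0.781) = 727 - 0.575·874.
So N_1* = 224/0.551 = 407, and then N_2* = 874 - 0.781·407 = 556.

N_1* ≈ 407, N_2* ≈ 556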